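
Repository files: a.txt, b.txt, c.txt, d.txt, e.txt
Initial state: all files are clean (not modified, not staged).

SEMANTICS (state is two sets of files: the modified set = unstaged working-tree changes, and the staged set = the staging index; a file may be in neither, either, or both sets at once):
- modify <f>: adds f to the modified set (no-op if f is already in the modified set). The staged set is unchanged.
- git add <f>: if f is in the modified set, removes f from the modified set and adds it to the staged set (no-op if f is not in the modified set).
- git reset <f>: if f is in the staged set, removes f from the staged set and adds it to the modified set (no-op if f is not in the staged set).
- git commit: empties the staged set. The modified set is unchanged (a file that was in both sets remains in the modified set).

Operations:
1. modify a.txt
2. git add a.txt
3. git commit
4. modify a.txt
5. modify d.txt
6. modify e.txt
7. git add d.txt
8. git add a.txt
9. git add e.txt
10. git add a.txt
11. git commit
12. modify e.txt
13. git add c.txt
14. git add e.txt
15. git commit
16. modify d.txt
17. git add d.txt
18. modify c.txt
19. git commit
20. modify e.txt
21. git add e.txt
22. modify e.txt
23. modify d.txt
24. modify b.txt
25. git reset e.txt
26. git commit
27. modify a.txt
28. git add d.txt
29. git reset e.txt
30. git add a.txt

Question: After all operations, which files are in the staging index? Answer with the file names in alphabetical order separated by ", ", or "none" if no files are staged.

After op 1 (modify a.txt): modified={a.txt} staged={none}
After op 2 (git add a.txt): modified={none} staged={a.txt}
After op 3 (git commit): modified={none} staged={none}
After op 4 (modify a.txt): modified={a.txt} staged={none}
After op 5 (modify d.txt): modified={a.txt, d.txt} staged={none}
After op 6 (modify e.txt): modified={a.txt, d.txt, e.txt} staged={none}
After op 7 (git add d.txt): modified={a.txt, e.txt} staged={d.txt}
After op 8 (git add a.txt): modified={e.txt} staged={a.txt, d.txt}
After op 9 (git add e.txt): modified={none} staged={a.txt, d.txt, e.txt}
After op 10 (git add a.txt): modified={none} staged={a.txt, d.txt, e.txt}
After op 11 (git commit): modified={none} staged={none}
After op 12 (modify e.txt): modified={e.txt} staged={none}
After op 13 (git add c.txt): modified={e.txt} staged={none}
After op 14 (git add e.txt): modified={none} staged={e.txt}
After op 15 (git commit): modified={none} staged={none}
After op 16 (modify d.txt): modified={d.txt} staged={none}
After op 17 (git add d.txt): modified={none} staged={d.txt}
After op 18 (modify c.txt): modified={c.txt} staged={d.txt}
After op 19 (git commit): modified={c.txt} staged={none}
After op 20 (modify e.txt): modified={c.txt, e.txt} staged={none}
After op 21 (git add e.txt): modified={c.txt} staged={e.txt}
After op 22 (modify e.txt): modified={c.txt, e.txt} staged={e.txt}
After op 23 (modify d.txt): modified={c.txt, d.txt, e.txt} staged={e.txt}
After op 24 (modify b.txt): modified={b.txt, c.txt, d.txt, e.txt} staged={e.txt}
After op 25 (git reset e.txt): modified={b.txt, c.txt, d.txt, e.txt} staged={none}
After op 26 (git commit): modified={b.txt, c.txt, d.txt, e.txt} staged={none}
After op 27 (modify a.txt): modified={a.txt, b.txt, c.txt, d.txt, e.txt} staged={none}
After op 28 (git add d.txt): modified={a.txt, b.txt, c.txt, e.txt} staged={d.txt}
After op 29 (git reset e.txt): modified={a.txt, b.txt, c.txt, e.txt} staged={d.txt}
After op 30 (git add a.txt): modified={b.txt, c.txt, e.txt} staged={a.txt, d.txt}

Answer: a.txt, d.txt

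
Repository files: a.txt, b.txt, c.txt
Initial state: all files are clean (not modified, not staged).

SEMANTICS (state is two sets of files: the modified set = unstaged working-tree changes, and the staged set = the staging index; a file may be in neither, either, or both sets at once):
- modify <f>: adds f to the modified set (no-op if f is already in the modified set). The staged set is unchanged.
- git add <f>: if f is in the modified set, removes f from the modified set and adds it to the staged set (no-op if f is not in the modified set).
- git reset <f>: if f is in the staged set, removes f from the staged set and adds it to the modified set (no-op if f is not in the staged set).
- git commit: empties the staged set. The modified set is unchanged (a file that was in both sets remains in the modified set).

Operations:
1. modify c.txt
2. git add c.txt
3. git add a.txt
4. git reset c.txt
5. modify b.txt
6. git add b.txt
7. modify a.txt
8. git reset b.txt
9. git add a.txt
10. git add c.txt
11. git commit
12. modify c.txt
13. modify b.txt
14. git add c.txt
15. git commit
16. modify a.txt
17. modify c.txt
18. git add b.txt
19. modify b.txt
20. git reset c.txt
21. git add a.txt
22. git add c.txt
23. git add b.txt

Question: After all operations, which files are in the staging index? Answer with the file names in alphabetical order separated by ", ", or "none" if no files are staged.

After op 1 (modify c.txt): modified={c.txt} staged={none}
After op 2 (git add c.txt): modified={none} staged={c.txt}
After op 3 (git add a.txt): modified={none} staged={c.txt}
After op 4 (git reset c.txt): modified={c.txt} staged={none}
After op 5 (modify b.txt): modified={b.txt, c.txt} staged={none}
After op 6 (git add b.txt): modified={c.txt} staged={b.txt}
After op 7 (modify a.txt): modified={a.txt, c.txt} staged={b.txt}
After op 8 (git reset b.txt): modified={a.txt, b.txt, c.txt} staged={none}
After op 9 (git add a.txt): modified={b.txt, c.txt} staged={a.txt}
After op 10 (git add c.txt): modified={b.txt} staged={a.txt, c.txt}
After op 11 (git commit): modified={b.txt} staged={none}
After op 12 (modify c.txt): modified={b.txt, c.txt} staged={none}
After op 13 (modify b.txt): modified={b.txt, c.txt} staged={none}
After op 14 (git add c.txt): modified={b.txt} staged={c.txt}
After op 15 (git commit): modified={b.txt} staged={none}
After op 16 (modify a.txt): modified={a.txt, b.txt} staged={none}
After op 17 (modify c.txt): modified={a.txt, b.txt, c.txt} staged={none}
After op 18 (git add b.txt): modified={a.txt, c.txt} staged={b.txt}
After op 19 (modify b.txt): modified={a.txt, b.txt, c.txt} staged={b.txt}
After op 20 (git reset c.txt): modified={a.txt, b.txt, c.txt} staged={b.txt}
After op 21 (git add a.txt): modified={b.txt, c.txt} staged={a.txt, b.txt}
After op 22 (git add c.txt): modified={b.txt} staged={a.txt, b.txt, c.txt}
After op 23 (git add b.txt): modified={none} staged={a.txt, b.txt, c.txt}

Answer: a.txt, b.txt, c.txt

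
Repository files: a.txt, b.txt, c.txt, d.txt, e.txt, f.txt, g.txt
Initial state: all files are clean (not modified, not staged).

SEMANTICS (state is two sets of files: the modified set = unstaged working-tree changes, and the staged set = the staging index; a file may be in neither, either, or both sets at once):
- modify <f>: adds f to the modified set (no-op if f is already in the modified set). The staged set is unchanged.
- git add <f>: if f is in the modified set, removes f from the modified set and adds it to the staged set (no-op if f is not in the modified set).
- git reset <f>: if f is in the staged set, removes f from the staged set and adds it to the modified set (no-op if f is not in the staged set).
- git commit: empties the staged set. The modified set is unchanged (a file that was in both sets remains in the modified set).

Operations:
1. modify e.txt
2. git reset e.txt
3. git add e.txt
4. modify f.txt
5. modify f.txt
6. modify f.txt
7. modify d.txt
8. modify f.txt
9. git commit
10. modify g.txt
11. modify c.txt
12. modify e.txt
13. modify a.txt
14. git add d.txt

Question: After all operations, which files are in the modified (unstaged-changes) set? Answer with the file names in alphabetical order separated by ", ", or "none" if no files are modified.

Answer: a.txt, c.txt, e.txt, f.txt, g.txt

Derivation:
After op 1 (modify e.txt): modified={e.txt} staged={none}
After op 2 (git reset e.txt): modified={e.txt} staged={none}
After op 3 (git add e.txt): modified={none} staged={e.txt}
After op 4 (modify f.txt): modified={f.txt} staged={e.txt}
After op 5 (modify f.txt): modified={f.txt} staged={e.txt}
After op 6 (modify f.txt): modified={f.txt} staged={e.txt}
After op 7 (modify d.txt): modified={d.txt, f.txt} staged={e.txt}
After op 8 (modify f.txt): modified={d.txt, f.txt} staged={e.txt}
After op 9 (git commit): modified={d.txt, f.txt} staged={none}
After op 10 (modify g.txt): modified={d.txt, f.txt, g.txt} staged={none}
After op 11 (modify c.txt): modified={c.txt, d.txt, f.txt, g.txt} staged={none}
After op 12 (modify e.txt): modified={c.txt, d.txt, e.txt, f.txt, g.txt} staged={none}
After op 13 (modify a.txt): modified={a.txt, c.txt, d.txt, e.txt, f.txt, g.txt} staged={none}
After op 14 (git add d.txt): modified={a.txt, c.txt, e.txt, f.txt, g.txt} staged={d.txt}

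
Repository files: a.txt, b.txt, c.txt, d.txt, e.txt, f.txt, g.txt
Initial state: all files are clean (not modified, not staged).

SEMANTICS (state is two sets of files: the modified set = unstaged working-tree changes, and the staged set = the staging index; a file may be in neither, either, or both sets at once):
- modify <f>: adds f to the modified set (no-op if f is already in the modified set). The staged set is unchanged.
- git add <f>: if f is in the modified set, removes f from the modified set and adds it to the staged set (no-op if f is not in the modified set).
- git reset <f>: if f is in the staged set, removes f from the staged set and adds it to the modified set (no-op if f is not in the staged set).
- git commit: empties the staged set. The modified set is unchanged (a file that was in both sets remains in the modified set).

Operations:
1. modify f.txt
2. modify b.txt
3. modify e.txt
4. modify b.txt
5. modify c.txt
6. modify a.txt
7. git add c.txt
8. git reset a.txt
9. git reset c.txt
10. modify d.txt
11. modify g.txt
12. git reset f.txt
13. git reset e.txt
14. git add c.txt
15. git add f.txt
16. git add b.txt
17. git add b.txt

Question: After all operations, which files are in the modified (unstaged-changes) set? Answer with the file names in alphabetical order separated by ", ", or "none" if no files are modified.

After op 1 (modify f.txt): modified={f.txt} staged={none}
After op 2 (modify b.txt): modified={b.txt, f.txt} staged={none}
After op 3 (modify e.txt): modified={b.txt, e.txt, f.txt} staged={none}
After op 4 (modify b.txt): modified={b.txt, e.txt, f.txt} staged={none}
After op 5 (modify c.txt): modified={b.txt, c.txt, e.txt, f.txt} staged={none}
After op 6 (modify a.txt): modified={a.txt, b.txt, c.txt, e.txt, f.txt} staged={none}
After op 7 (git add c.txt): modified={a.txt, b.txt, e.txt, f.txt} staged={c.txt}
After op 8 (git reset a.txt): modified={a.txt, b.txt, e.txt, f.txt} staged={c.txt}
After op 9 (git reset c.txt): modified={a.txt, b.txt, c.txt, e.txt, f.txt} staged={none}
After op 10 (modify d.txt): modified={a.txt, b.txt, c.txt, d.txt, e.txt, f.txt} staged={none}
After op 11 (modify g.txt): modified={a.txt, b.txt, c.txt, d.txt, e.txt, f.txt, g.txt} staged={none}
After op 12 (git reset f.txt): modified={a.txt, b.txt, c.txt, d.txt, e.txt, f.txt, g.txt} staged={none}
After op 13 (git reset e.txt): modified={a.txt, b.txt, c.txt, d.txt, e.txt, f.txt, g.txt} staged={none}
After op 14 (git add c.txt): modified={a.txt, b.txt, d.txt, e.txt, f.txt, g.txt} staged={c.txt}
After op 15 (git add f.txt): modified={a.txt, b.txt, d.txt, e.txt, g.txt} staged={c.txt, f.txt}
After op 16 (git add b.txt): modified={a.txt, d.txt, e.txt, g.txt} staged={b.txt, c.txt, f.txt}
After op 17 (git add b.txt): modified={a.txt, d.txt, e.txt, g.txt} staged={b.txt, c.txt, f.txt}

Answer: a.txt, d.txt, e.txt, g.txt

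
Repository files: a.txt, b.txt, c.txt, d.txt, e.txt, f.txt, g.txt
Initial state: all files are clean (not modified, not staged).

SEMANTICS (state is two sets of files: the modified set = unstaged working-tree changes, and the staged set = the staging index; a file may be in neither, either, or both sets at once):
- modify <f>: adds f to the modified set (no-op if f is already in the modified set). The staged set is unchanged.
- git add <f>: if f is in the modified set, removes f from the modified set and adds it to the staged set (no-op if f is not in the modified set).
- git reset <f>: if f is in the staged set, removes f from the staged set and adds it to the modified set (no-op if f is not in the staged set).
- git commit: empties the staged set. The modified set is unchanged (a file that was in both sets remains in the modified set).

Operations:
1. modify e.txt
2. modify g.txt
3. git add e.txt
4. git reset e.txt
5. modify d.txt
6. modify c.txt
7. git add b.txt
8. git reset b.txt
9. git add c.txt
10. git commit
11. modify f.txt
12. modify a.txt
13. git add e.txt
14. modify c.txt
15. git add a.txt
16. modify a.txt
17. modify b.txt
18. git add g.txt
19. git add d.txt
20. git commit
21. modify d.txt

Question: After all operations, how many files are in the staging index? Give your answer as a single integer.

Answer: 0

Derivation:
After op 1 (modify e.txt): modified={e.txt} staged={none}
After op 2 (modify g.txt): modified={e.txt, g.txt} staged={none}
After op 3 (git add e.txt): modified={g.txt} staged={e.txt}
After op 4 (git reset e.txt): modified={e.txt, g.txt} staged={none}
After op 5 (modify d.txt): modified={d.txt, e.txt, g.txt} staged={none}
After op 6 (modify c.txt): modified={c.txt, d.txt, e.txt, g.txt} staged={none}
After op 7 (git add b.txt): modified={c.txt, d.txt, e.txt, g.txt} staged={none}
After op 8 (git reset b.txt): modified={c.txt, d.txt, e.txt, g.txt} staged={none}
After op 9 (git add c.txt): modified={d.txt, e.txt, g.txt} staged={c.txt}
After op 10 (git commit): modified={d.txt, e.txt, g.txt} staged={none}
After op 11 (modify f.txt): modified={d.txt, e.txt, f.txt, g.txt} staged={none}
After op 12 (modify a.txt): modified={a.txt, d.txt, e.txt, f.txt, g.txt} staged={none}
After op 13 (git add e.txt): modified={a.txt, d.txt, f.txt, g.txt} staged={e.txt}
After op 14 (modify c.txt): modified={a.txt, c.txt, d.txt, f.txt, g.txt} staged={e.txt}
After op 15 (git add a.txt): modified={c.txt, d.txt, f.txt, g.txt} staged={a.txt, e.txt}
After op 16 (modify a.txt): modified={a.txt, c.txt, d.txt, f.txt, g.txt} staged={a.txt, e.txt}
After op 17 (modify b.txt): modified={a.txt, b.txt, c.txt, d.txt, f.txt, g.txt} staged={a.txt, e.txt}
After op 18 (git add g.txt): modified={a.txt, b.txt, c.txt, d.txt, f.txt} staged={a.txt, e.txt, g.txt}
After op 19 (git add d.txt): modified={a.txt, b.txt, c.txt, f.txt} staged={a.txt, d.txt, e.txt, g.txt}
After op 20 (git commit): modified={a.txt, b.txt, c.txt, f.txt} staged={none}
After op 21 (modify d.txt): modified={a.txt, b.txt, c.txt, d.txt, f.txt} staged={none}
Final staged set: {none} -> count=0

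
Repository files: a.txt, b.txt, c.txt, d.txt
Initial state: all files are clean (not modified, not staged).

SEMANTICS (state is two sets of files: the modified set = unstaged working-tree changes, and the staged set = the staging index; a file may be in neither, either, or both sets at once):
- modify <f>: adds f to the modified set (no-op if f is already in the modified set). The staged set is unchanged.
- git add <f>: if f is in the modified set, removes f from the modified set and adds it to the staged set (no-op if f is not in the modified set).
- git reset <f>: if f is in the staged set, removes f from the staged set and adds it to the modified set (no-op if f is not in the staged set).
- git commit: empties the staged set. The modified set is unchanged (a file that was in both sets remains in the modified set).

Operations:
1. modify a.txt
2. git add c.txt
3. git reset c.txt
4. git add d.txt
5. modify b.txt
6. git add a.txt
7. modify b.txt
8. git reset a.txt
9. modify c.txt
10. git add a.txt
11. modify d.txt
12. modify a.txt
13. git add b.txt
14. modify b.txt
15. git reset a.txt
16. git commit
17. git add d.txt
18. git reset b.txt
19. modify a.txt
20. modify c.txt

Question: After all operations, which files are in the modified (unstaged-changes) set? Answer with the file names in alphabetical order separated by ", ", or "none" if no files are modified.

Answer: a.txt, b.txt, c.txt

Derivation:
After op 1 (modify a.txt): modified={a.txt} staged={none}
After op 2 (git add c.txt): modified={a.txt} staged={none}
After op 3 (git reset c.txt): modified={a.txt} staged={none}
After op 4 (git add d.txt): modified={a.txt} staged={none}
After op 5 (modify b.txt): modified={a.txt, b.txt} staged={none}
After op 6 (git add a.txt): modified={b.txt} staged={a.txt}
After op 7 (modify b.txt): modified={b.txt} staged={a.txt}
After op 8 (git reset a.txt): modified={a.txt, b.txt} staged={none}
After op 9 (modify c.txt): modified={a.txt, b.txt, c.txt} staged={none}
After op 10 (git add a.txt): modified={b.txt, c.txt} staged={a.txt}
After op 11 (modify d.txt): modified={b.txt, c.txt, d.txt} staged={a.txt}
After op 12 (modify a.txt): modified={a.txt, b.txt, c.txt, d.txt} staged={a.txt}
After op 13 (git add b.txt): modified={a.txt, c.txt, d.txt} staged={a.txt, b.txt}
After op 14 (modify b.txt): modified={a.txt, b.txt, c.txt, d.txt} staged={a.txt, b.txt}
After op 15 (git reset a.txt): modified={a.txt, b.txt, c.txt, d.txt} staged={b.txt}
After op 16 (git commit): modified={a.txt, b.txt, c.txt, d.txt} staged={none}
After op 17 (git add d.txt): modified={a.txt, b.txt, c.txt} staged={d.txt}
After op 18 (git reset b.txt): modified={a.txt, b.txt, c.txt} staged={d.txt}
After op 19 (modify a.txt): modified={a.txt, b.txt, c.txt} staged={d.txt}
After op 20 (modify c.txt): modified={a.txt, b.txt, c.txt} staged={d.txt}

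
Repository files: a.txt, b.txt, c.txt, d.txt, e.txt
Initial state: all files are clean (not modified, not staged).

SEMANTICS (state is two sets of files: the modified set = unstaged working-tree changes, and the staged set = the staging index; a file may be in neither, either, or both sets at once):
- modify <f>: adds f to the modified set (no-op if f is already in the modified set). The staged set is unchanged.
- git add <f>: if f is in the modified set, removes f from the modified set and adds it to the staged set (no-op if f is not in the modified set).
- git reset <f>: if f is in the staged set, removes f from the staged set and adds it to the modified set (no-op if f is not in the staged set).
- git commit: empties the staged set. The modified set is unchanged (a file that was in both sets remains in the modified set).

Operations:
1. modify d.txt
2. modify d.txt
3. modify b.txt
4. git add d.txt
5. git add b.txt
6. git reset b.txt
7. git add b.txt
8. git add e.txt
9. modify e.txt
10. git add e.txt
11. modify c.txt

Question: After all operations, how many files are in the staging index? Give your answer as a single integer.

Answer: 3

Derivation:
After op 1 (modify d.txt): modified={d.txt} staged={none}
After op 2 (modify d.txt): modified={d.txt} staged={none}
After op 3 (modify b.txt): modified={b.txt, d.txt} staged={none}
After op 4 (git add d.txt): modified={b.txt} staged={d.txt}
After op 5 (git add b.txt): modified={none} staged={b.txt, d.txt}
After op 6 (git reset b.txt): modified={b.txt} staged={d.txt}
After op 7 (git add b.txt): modified={none} staged={b.txt, d.txt}
After op 8 (git add e.txt): modified={none} staged={b.txt, d.txt}
After op 9 (modify e.txt): modified={e.txt} staged={b.txt, d.txt}
After op 10 (git add e.txt): modified={none} staged={b.txt, d.txt, e.txt}
After op 11 (modify c.txt): modified={c.txt} staged={b.txt, d.txt, e.txt}
Final staged set: {b.txt, d.txt, e.txt} -> count=3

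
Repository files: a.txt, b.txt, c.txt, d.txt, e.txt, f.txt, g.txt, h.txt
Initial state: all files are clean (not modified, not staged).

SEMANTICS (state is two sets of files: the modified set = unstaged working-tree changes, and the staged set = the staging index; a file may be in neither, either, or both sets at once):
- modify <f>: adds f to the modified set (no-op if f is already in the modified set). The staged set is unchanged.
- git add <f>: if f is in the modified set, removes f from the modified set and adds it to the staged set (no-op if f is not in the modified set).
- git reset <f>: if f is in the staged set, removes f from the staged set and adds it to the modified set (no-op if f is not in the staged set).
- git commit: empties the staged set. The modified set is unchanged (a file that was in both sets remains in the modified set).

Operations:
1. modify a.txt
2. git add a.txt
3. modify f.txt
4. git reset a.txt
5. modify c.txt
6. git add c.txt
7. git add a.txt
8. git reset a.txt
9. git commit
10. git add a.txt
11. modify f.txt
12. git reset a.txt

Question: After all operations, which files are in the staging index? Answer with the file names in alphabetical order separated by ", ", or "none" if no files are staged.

After op 1 (modify a.txt): modified={a.txt} staged={none}
After op 2 (git add a.txt): modified={none} staged={a.txt}
After op 3 (modify f.txt): modified={f.txt} staged={a.txt}
After op 4 (git reset a.txt): modified={a.txt, f.txt} staged={none}
After op 5 (modify c.txt): modified={a.txt, c.txt, f.txt} staged={none}
After op 6 (git add c.txt): modified={a.txt, f.txt} staged={c.txt}
After op 7 (git add a.txt): modified={f.txt} staged={a.txt, c.txt}
After op 8 (git reset a.txt): modified={a.txt, f.txt} staged={c.txt}
After op 9 (git commit): modified={a.txt, f.txt} staged={none}
After op 10 (git add a.txt): modified={f.txt} staged={a.txt}
After op 11 (modify f.txt): modified={f.txt} staged={a.txt}
After op 12 (git reset a.txt): modified={a.txt, f.txt} staged={none}

Answer: none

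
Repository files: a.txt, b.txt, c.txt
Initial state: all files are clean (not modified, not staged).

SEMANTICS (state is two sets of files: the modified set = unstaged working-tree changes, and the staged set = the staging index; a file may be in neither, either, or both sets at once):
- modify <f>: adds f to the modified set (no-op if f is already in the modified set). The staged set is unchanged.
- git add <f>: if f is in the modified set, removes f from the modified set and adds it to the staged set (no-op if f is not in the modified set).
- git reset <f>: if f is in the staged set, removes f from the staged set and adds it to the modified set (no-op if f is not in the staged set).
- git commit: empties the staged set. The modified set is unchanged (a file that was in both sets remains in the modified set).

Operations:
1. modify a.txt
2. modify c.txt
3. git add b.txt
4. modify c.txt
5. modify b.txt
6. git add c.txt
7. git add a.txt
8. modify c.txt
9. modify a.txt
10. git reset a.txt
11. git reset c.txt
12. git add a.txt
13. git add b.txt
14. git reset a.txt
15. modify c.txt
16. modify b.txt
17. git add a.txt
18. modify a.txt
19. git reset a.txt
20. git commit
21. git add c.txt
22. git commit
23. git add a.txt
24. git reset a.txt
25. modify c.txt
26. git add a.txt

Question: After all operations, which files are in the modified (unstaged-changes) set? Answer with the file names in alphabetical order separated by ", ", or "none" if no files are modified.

After op 1 (modify a.txt): modified={a.txt} staged={none}
After op 2 (modify c.txt): modified={a.txt, c.txt} staged={none}
After op 3 (git add b.txt): modified={a.txt, c.txt} staged={none}
After op 4 (modify c.txt): modified={a.txt, c.txt} staged={none}
After op 5 (modify b.txt): modified={a.txt, b.txt, c.txt} staged={none}
After op 6 (git add c.txt): modified={a.txt, b.txt} staged={c.txt}
After op 7 (git add a.txt): modified={b.txt} staged={a.txt, c.txt}
After op 8 (modify c.txt): modified={b.txt, c.txt} staged={a.txt, c.txt}
After op 9 (modify a.txt): modified={a.txt, b.txt, c.txt} staged={a.txt, c.txt}
After op 10 (git reset a.txt): modified={a.txt, b.txt, c.txt} staged={c.txt}
After op 11 (git reset c.txt): modified={a.txt, b.txt, c.txt} staged={none}
After op 12 (git add a.txt): modified={b.txt, c.txt} staged={a.txt}
After op 13 (git add b.txt): modified={c.txt} staged={a.txt, b.txt}
After op 14 (git reset a.txt): modified={a.txt, c.txt} staged={b.txt}
After op 15 (modify c.txt): modified={a.txt, c.txt} staged={b.txt}
After op 16 (modify b.txt): modified={a.txt, b.txt, c.txt} staged={b.txt}
After op 17 (git add a.txt): modified={b.txt, c.txt} staged={a.txt, b.txt}
After op 18 (modify a.txt): modified={a.txt, b.txt, c.txt} staged={a.txt, b.txt}
After op 19 (git reset a.txt): modified={a.txt, b.txt, c.txt} staged={b.txt}
After op 20 (git commit): modified={a.txt, b.txt, c.txt} staged={none}
After op 21 (git add c.txt): modified={a.txt, b.txt} staged={c.txt}
After op 22 (git commit): modified={a.txt, b.txt} staged={none}
After op 23 (git add a.txt): modified={b.txt} staged={a.txt}
After op 24 (git reset a.txt): modified={a.txt, b.txt} staged={none}
After op 25 (modify c.txt): modified={a.txt, b.txt, c.txt} staged={none}
After op 26 (git add a.txt): modified={b.txt, c.txt} staged={a.txt}

Answer: b.txt, c.txt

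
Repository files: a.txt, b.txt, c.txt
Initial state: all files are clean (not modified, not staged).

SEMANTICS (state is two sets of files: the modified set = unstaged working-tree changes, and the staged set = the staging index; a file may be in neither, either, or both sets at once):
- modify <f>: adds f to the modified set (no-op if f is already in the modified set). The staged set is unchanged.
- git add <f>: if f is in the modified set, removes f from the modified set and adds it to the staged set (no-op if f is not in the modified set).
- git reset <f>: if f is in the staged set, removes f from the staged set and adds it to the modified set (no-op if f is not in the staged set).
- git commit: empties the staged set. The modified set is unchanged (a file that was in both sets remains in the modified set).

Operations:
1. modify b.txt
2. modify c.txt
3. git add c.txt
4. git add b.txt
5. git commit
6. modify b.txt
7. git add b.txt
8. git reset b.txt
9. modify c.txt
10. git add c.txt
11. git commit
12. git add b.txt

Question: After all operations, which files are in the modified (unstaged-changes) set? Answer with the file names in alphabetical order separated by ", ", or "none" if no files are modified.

After op 1 (modify b.txt): modified={b.txt} staged={none}
After op 2 (modify c.txt): modified={b.txt, c.txt} staged={none}
After op 3 (git add c.txt): modified={b.txt} staged={c.txt}
After op 4 (git add b.txt): modified={none} staged={b.txt, c.txt}
After op 5 (git commit): modified={none} staged={none}
After op 6 (modify b.txt): modified={b.txt} staged={none}
After op 7 (git add b.txt): modified={none} staged={b.txt}
After op 8 (git reset b.txt): modified={b.txt} staged={none}
After op 9 (modify c.txt): modified={b.txt, c.txt} staged={none}
After op 10 (git add c.txt): modified={b.txt} staged={c.txt}
After op 11 (git commit): modified={b.txt} staged={none}
After op 12 (git add b.txt): modified={none} staged={b.txt}

Answer: none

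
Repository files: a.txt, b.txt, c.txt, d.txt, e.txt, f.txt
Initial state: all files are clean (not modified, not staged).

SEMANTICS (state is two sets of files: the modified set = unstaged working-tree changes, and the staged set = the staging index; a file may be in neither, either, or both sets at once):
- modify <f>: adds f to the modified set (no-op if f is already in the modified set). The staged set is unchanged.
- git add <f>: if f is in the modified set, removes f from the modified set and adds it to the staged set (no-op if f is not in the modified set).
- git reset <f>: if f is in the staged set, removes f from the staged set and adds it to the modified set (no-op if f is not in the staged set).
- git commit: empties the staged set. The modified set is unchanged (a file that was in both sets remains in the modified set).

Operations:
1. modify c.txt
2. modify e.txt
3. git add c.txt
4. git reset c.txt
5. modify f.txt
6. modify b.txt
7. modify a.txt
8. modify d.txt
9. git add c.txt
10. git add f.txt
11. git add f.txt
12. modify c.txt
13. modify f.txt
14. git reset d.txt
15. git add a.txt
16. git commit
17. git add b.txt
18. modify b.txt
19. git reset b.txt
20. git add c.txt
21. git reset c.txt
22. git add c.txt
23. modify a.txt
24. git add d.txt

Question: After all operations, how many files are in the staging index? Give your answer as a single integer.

Answer: 2

Derivation:
After op 1 (modify c.txt): modified={c.txt} staged={none}
After op 2 (modify e.txt): modified={c.txt, e.txt} staged={none}
After op 3 (git add c.txt): modified={e.txt} staged={c.txt}
After op 4 (git reset c.txt): modified={c.txt, e.txt} staged={none}
After op 5 (modify f.txt): modified={c.txt, e.txt, f.txt} staged={none}
After op 6 (modify b.txt): modified={b.txt, c.txt, e.txt, f.txt} staged={none}
After op 7 (modify a.txt): modified={a.txt, b.txt, c.txt, e.txt, f.txt} staged={none}
After op 8 (modify d.txt): modified={a.txt, b.txt, c.txt, d.txt, e.txt, f.txt} staged={none}
After op 9 (git add c.txt): modified={a.txt, b.txt, d.txt, e.txt, f.txt} staged={c.txt}
After op 10 (git add f.txt): modified={a.txt, b.txt, d.txt, e.txt} staged={c.txt, f.txt}
After op 11 (git add f.txt): modified={a.txt, b.txt, d.txt, e.txt} staged={c.txt, f.txt}
After op 12 (modify c.txt): modified={a.txt, b.txt, c.txt, d.txt, e.txt} staged={c.txt, f.txt}
After op 13 (modify f.txt): modified={a.txt, b.txt, c.txt, d.txt, e.txt, f.txt} staged={c.txt, f.txt}
After op 14 (git reset d.txt): modified={a.txt, b.txt, c.txt, d.txt, e.txt, f.txt} staged={c.txt, f.txt}
After op 15 (git add a.txt): modified={b.txt, c.txt, d.txt, e.txt, f.txt} staged={a.txt, c.txt, f.txt}
After op 16 (git commit): modified={b.txt, c.txt, d.txt, e.txt, f.txt} staged={none}
After op 17 (git add b.txt): modified={c.txt, d.txt, e.txt, f.txt} staged={b.txt}
After op 18 (modify b.txt): modified={b.txt, c.txt, d.txt, e.txt, f.txt} staged={b.txt}
After op 19 (git reset b.txt): modified={b.txt, c.txt, d.txt, e.txt, f.txt} staged={none}
After op 20 (git add c.txt): modified={b.txt, d.txt, e.txt, f.txt} staged={c.txt}
After op 21 (git reset c.txt): modified={b.txt, c.txt, d.txt, e.txt, f.txt} staged={none}
After op 22 (git add c.txt): modified={b.txt, d.txt, e.txt, f.txt} staged={c.txt}
After op 23 (modify a.txt): modified={a.txt, b.txt, d.txt, e.txt, f.txt} staged={c.txt}
After op 24 (git add d.txt): modified={a.txt, b.txt, e.txt, f.txt} staged={c.txt, d.txt}
Final staged set: {c.txt, d.txt} -> count=2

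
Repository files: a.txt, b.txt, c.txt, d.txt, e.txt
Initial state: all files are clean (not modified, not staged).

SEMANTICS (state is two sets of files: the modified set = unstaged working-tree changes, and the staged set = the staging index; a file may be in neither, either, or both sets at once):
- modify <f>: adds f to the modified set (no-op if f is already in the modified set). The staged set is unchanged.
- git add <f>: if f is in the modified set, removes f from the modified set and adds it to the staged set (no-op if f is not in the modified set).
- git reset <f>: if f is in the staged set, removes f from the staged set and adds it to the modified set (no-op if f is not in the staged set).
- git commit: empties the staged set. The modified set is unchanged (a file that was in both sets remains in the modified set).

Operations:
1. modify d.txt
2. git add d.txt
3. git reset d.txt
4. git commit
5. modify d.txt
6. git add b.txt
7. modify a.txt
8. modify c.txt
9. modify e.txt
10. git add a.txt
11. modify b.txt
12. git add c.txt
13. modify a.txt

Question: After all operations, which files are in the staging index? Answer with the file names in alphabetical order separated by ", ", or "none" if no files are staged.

Answer: a.txt, c.txt

Derivation:
After op 1 (modify d.txt): modified={d.txt} staged={none}
After op 2 (git add d.txt): modified={none} staged={d.txt}
After op 3 (git reset d.txt): modified={d.txt} staged={none}
After op 4 (git commit): modified={d.txt} staged={none}
After op 5 (modify d.txt): modified={d.txt} staged={none}
After op 6 (git add b.txt): modified={d.txt} staged={none}
After op 7 (modify a.txt): modified={a.txt, d.txt} staged={none}
After op 8 (modify c.txt): modified={a.txt, c.txt, d.txt} staged={none}
After op 9 (modify e.txt): modified={a.txt, c.txt, d.txt, e.txt} staged={none}
After op 10 (git add a.txt): modified={c.txt, d.txt, e.txt} staged={a.txt}
After op 11 (modify b.txt): modified={b.txt, c.txt, d.txt, e.txt} staged={a.txt}
After op 12 (git add c.txt): modified={b.txt, d.txt, e.txt} staged={a.txt, c.txt}
After op 13 (modify a.txt): modified={a.txt, b.txt, d.txt, e.txt} staged={a.txt, c.txt}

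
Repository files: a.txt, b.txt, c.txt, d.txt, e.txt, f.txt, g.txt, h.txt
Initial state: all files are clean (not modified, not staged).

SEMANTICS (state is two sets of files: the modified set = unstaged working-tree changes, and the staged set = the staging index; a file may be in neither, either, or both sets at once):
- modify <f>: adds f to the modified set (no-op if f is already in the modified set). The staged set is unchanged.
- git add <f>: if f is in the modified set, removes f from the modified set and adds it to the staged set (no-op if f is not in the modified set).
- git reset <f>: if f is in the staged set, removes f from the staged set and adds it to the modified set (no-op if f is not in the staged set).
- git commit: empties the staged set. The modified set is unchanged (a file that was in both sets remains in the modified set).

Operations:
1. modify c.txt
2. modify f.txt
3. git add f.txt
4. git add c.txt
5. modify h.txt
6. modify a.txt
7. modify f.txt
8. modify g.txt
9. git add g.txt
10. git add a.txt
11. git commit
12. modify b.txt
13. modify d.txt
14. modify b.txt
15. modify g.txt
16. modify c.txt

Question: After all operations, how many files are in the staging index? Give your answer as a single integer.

After op 1 (modify c.txt): modified={c.txt} staged={none}
After op 2 (modify f.txt): modified={c.txt, f.txt} staged={none}
After op 3 (git add f.txt): modified={c.txt} staged={f.txt}
After op 4 (git add c.txt): modified={none} staged={c.txt, f.txt}
After op 5 (modify h.txt): modified={h.txt} staged={c.txt, f.txt}
After op 6 (modify a.txt): modified={a.txt, h.txt} staged={c.txt, f.txt}
After op 7 (modify f.txt): modified={a.txt, f.txt, h.txt} staged={c.txt, f.txt}
After op 8 (modify g.txt): modified={a.txt, f.txt, g.txt, h.txt} staged={c.txt, f.txt}
After op 9 (git add g.txt): modified={a.txt, f.txt, h.txt} staged={c.txt, f.txt, g.txt}
After op 10 (git add a.txt): modified={f.txt, h.txt} staged={a.txt, c.txt, f.txt, g.txt}
After op 11 (git commit): modified={f.txt, h.txt} staged={none}
After op 12 (modify b.txt): modified={b.txt, f.txt, h.txt} staged={none}
After op 13 (modify d.txt): modified={b.txt, d.txt, f.txt, h.txt} staged={none}
After op 14 (modify b.txt): modified={b.txt, d.txt, f.txt, h.txt} staged={none}
After op 15 (modify g.txt): modified={b.txt, d.txt, f.txt, g.txt, h.txt} staged={none}
After op 16 (modify c.txt): modified={b.txt, c.txt, d.txt, f.txt, g.txt, h.txt} staged={none}
Final staged set: {none} -> count=0

Answer: 0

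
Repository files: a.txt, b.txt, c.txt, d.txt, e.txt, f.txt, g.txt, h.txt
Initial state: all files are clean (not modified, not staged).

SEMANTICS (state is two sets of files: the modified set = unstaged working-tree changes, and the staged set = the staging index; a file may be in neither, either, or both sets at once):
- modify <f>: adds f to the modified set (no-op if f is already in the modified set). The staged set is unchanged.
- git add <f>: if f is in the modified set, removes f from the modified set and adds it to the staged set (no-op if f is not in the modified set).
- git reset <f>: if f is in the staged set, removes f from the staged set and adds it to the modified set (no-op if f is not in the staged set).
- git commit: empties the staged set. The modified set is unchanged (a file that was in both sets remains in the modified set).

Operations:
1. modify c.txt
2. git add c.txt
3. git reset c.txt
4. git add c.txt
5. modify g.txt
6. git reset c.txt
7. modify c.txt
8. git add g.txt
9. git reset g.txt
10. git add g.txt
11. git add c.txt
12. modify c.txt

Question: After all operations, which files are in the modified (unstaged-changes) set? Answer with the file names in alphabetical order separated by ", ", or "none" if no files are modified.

After op 1 (modify c.txt): modified={c.txt} staged={none}
After op 2 (git add c.txt): modified={none} staged={c.txt}
After op 3 (git reset c.txt): modified={c.txt} staged={none}
After op 4 (git add c.txt): modified={none} staged={c.txt}
After op 5 (modify g.txt): modified={g.txt} staged={c.txt}
After op 6 (git reset c.txt): modified={c.txt, g.txt} staged={none}
After op 7 (modify c.txt): modified={c.txt, g.txt} staged={none}
After op 8 (git add g.txt): modified={c.txt} staged={g.txt}
After op 9 (git reset g.txt): modified={c.txt, g.txt} staged={none}
After op 10 (git add g.txt): modified={c.txt} staged={g.txt}
After op 11 (git add c.txt): modified={none} staged={c.txt, g.txt}
After op 12 (modify c.txt): modified={c.txt} staged={c.txt, g.txt}

Answer: c.txt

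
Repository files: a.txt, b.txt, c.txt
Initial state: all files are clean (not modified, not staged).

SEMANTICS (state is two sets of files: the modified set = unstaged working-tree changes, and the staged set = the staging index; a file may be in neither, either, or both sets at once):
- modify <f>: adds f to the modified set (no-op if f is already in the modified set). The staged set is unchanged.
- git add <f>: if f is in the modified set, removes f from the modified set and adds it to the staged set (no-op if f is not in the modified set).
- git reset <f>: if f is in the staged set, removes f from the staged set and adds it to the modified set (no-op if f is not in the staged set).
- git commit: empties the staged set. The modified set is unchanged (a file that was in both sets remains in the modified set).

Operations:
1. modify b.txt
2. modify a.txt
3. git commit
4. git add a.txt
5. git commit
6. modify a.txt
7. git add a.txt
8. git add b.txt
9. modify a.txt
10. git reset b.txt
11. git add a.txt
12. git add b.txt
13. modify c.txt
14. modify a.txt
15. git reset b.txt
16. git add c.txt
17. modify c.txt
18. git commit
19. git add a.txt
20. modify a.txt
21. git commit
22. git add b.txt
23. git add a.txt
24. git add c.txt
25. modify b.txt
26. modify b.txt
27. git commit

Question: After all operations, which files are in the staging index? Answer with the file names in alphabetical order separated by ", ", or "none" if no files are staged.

Answer: none

Derivation:
After op 1 (modify b.txt): modified={b.txt} staged={none}
After op 2 (modify a.txt): modified={a.txt, b.txt} staged={none}
After op 3 (git commit): modified={a.txt, b.txt} staged={none}
After op 4 (git add a.txt): modified={b.txt} staged={a.txt}
After op 5 (git commit): modified={b.txt} staged={none}
After op 6 (modify a.txt): modified={a.txt, b.txt} staged={none}
After op 7 (git add a.txt): modified={b.txt} staged={a.txt}
After op 8 (git add b.txt): modified={none} staged={a.txt, b.txt}
After op 9 (modify a.txt): modified={a.txt} staged={a.txt, b.txt}
After op 10 (git reset b.txt): modified={a.txt, b.txt} staged={a.txt}
After op 11 (git add a.txt): modified={b.txt} staged={a.txt}
After op 12 (git add b.txt): modified={none} staged={a.txt, b.txt}
After op 13 (modify c.txt): modified={c.txt} staged={a.txt, b.txt}
After op 14 (modify a.txt): modified={a.txt, c.txt} staged={a.txt, b.txt}
After op 15 (git reset b.txt): modified={a.txt, b.txt, c.txt} staged={a.txt}
After op 16 (git add c.txt): modified={a.txt, b.txt} staged={a.txt, c.txt}
After op 17 (modify c.txt): modified={a.txt, b.txt, c.txt} staged={a.txt, c.txt}
After op 18 (git commit): modified={a.txt, b.txt, c.txt} staged={none}
After op 19 (git add a.txt): modified={b.txt, c.txt} staged={a.txt}
After op 20 (modify a.txt): modified={a.txt, b.txt, c.txt} staged={a.txt}
After op 21 (git commit): modified={a.txt, b.txt, c.txt} staged={none}
After op 22 (git add b.txt): modified={a.txt, c.txt} staged={b.txt}
After op 23 (git add a.txt): modified={c.txt} staged={a.txt, b.txt}
After op 24 (git add c.txt): modified={none} staged={a.txt, b.txt, c.txt}
After op 25 (modify b.txt): modified={b.txt} staged={a.txt, b.txt, c.txt}
After op 26 (modify b.txt): modified={b.txt} staged={a.txt, b.txt, c.txt}
After op 27 (git commit): modified={b.txt} staged={none}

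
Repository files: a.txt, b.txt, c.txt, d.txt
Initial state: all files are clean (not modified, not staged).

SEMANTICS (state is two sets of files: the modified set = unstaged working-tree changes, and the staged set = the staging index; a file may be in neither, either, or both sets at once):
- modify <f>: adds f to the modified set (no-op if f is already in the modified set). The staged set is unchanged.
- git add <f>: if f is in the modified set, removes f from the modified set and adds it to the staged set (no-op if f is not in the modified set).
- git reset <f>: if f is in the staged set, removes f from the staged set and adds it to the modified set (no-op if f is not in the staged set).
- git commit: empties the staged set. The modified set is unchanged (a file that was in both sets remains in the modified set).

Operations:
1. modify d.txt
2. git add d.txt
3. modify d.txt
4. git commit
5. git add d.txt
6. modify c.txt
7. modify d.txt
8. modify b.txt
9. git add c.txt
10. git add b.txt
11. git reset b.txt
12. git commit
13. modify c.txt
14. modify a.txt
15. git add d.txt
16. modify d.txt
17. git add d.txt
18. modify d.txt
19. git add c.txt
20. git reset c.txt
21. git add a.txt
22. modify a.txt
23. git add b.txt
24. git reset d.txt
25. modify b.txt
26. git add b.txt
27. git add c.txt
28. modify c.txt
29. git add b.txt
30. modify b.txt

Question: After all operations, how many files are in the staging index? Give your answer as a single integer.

After op 1 (modify d.txt): modified={d.txt} staged={none}
After op 2 (git add d.txt): modified={none} staged={d.txt}
After op 3 (modify d.txt): modified={d.txt} staged={d.txt}
After op 4 (git commit): modified={d.txt} staged={none}
After op 5 (git add d.txt): modified={none} staged={d.txt}
After op 6 (modify c.txt): modified={c.txt} staged={d.txt}
After op 7 (modify d.txt): modified={c.txt, d.txt} staged={d.txt}
After op 8 (modify b.txt): modified={b.txt, c.txt, d.txt} staged={d.txt}
After op 9 (git add c.txt): modified={b.txt, d.txt} staged={c.txt, d.txt}
After op 10 (git add b.txt): modified={d.txt} staged={b.txt, c.txt, d.txt}
After op 11 (git reset b.txt): modified={b.txt, d.txt} staged={c.txt, d.txt}
After op 12 (git commit): modified={b.txt, d.txt} staged={none}
After op 13 (modify c.txt): modified={b.txt, c.txt, d.txt} staged={none}
After op 14 (modify a.txt): modified={a.txt, b.txt, c.txt, d.txt} staged={none}
After op 15 (git add d.txt): modified={a.txt, b.txt, c.txt} staged={d.txt}
After op 16 (modify d.txt): modified={a.txt, b.txt, c.txt, d.txt} staged={d.txt}
After op 17 (git add d.txt): modified={a.txt, b.txt, c.txt} staged={d.txt}
After op 18 (modify d.txt): modified={a.txt, b.txt, c.txt, d.txt} staged={d.txt}
After op 19 (git add c.txt): modified={a.txt, b.txt, d.txt} staged={c.txt, d.txt}
After op 20 (git reset c.txt): modified={a.txt, b.txt, c.txt, d.txt} staged={d.txt}
After op 21 (git add a.txt): modified={b.txt, c.txt, d.txt} staged={a.txt, d.txt}
After op 22 (modify a.txt): modified={a.txt, b.txt, c.txt, d.txt} staged={a.txt, d.txt}
After op 23 (git add b.txt): modified={a.txt, c.txt, d.txt} staged={a.txt, b.txt, d.txt}
After op 24 (git reset d.txt): modified={a.txt, c.txt, d.txt} staged={a.txt, b.txt}
After op 25 (modify b.txt): modified={a.txt, b.txt, c.txt, d.txt} staged={a.txt, b.txt}
After op 26 (git add b.txt): modified={a.txt, c.txt, d.txt} staged={a.txt, b.txt}
After op 27 (git add c.txt): modified={a.txt, d.txt} staged={a.txt, b.txt, c.txt}
After op 28 (modify c.txt): modified={a.txt, c.txt, d.txt} staged={a.txt, b.txt, c.txt}
After op 29 (git add b.txt): modified={a.txt, c.txt, d.txt} staged={a.txt, b.txt, c.txt}
After op 30 (modify b.txt): modified={a.txt, b.txt, c.txt, d.txt} staged={a.txt, b.txt, c.txt}
Final staged set: {a.txt, b.txt, c.txt} -> count=3

Answer: 3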